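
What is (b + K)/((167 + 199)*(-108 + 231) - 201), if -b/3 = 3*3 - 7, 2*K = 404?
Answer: 196/44817 ≈ 0.0043733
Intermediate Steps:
K = 202 (K = (½)*404 = 202)
b = -6 (b = -3*(3*3 - 7) = -3*(9 - 7) = -3*2 = -6)
(b + K)/((167 + 199)*(-108 + 231) - 201) = (-6 + 202)/((167 + 199)*(-108 + 231) - 201) = 196/(366*123 - 201) = 196/(45018 - 201) = 196/44817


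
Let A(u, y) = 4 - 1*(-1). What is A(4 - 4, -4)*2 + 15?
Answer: 25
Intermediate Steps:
A(u, y) = 5 (A(u, y) = 4 + 1 = 5)
A(4 - 4, -4)*2 + 15 = 5*2 + 15 = 10 + 15 = 25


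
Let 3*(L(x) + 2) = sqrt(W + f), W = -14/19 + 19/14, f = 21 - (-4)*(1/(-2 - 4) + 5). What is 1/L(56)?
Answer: 14364/3953 + 3*sqrt(26079438)/3953 ≈ 7.5093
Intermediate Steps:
f = 121/3 (f = 21 - (-4)*(1/(-6) + 5) = 21 - (-4)*(-1/6 + 5) = 21 - (-4)*29/6 = 21 - 1*(-58/3) = 21 + 58/3 = 121/3 ≈ 40.333)
W = 165/266 (W = -14*1/19 + 19*(1/14) = -14/19 + 19/14 = 165/266 ≈ 0.62030)
L(x) = -2 + sqrt(26079438)/2394 (L(x) = -2 + sqrt(165/266 + 121/3)/3 = -2 + sqrt(32681/798)/3 = -2 + (sqrt(26079438)/798)/3 = -2 + sqrt(26079438)/2394)
1/L(56) = 1/(-2 + sqrt(26079438)/2394)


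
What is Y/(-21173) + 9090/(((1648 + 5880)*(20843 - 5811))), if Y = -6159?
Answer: 348575210517/1197977825504 ≈ 0.29097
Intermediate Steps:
Y/(-21173) + 9090/(((1648 + 5880)*(20843 - 5811))) = -6159/(-21173) + 9090/(((1648 + 5880)*(20843 - 5811))) = -6159*(-1/21173) + 9090/((7528*15032)) = 6159/21173 + 9090/113160896 = 6159/21173 + 9090*(1/113160896) = 6159/21173 + 4545/56580448 = 348575210517/1197977825504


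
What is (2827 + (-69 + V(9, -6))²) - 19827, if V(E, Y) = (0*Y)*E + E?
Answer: -13400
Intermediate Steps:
V(E, Y) = E (V(E, Y) = 0*E + E = 0 + E = E)
(2827 + (-69 + V(9, -6))²) - 19827 = (2827 + (-69 + 9)²) - 19827 = (2827 + (-60)²) - 19827 = (2827 + 3600) - 19827 = 6427 - 19827 = -13400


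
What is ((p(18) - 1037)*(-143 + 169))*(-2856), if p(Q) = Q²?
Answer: 52944528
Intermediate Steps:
((p(18) - 1037)*(-143 + 169))*(-2856) = ((18² - 1037)*(-143 + 169))*(-2856) = ((324 - 1037)*26)*(-2856) = -713*26*(-2856) = -18538*(-2856) = 52944528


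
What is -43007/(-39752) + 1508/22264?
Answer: 127181733/110629816 ≈ 1.1496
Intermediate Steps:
-43007/(-39752) + 1508/22264 = -43007*(-1/39752) + 1508*(1/22264) = 43007/39752 + 377/5566 = 127181733/110629816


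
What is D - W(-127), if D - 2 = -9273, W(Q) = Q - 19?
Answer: -9125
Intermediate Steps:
W(Q) = -19 + Q
D = -9271 (D = 2 - 9273 = -9271)
D - W(-127) = -9271 - (-19 - 127) = -9271 - 1*(-146) = -9271 + 146 = -9125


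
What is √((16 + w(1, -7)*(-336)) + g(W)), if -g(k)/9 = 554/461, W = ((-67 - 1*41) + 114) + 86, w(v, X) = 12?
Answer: I*√855782882/461 ≈ 63.457*I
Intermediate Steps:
W = 92 (W = ((-67 - 41) + 114) + 86 = (-108 + 114) + 86 = 6 + 86 = 92)
g(k) = -4986/461
√((16 + w(1, -7)*(-336)) + g(W)) = √((16 + 12*(-336)) - 4986/461) = √((16 - 4032) - 4986/461) = √(-4016 - 4986/461) = √(-1856362/461) = I*√855782882/461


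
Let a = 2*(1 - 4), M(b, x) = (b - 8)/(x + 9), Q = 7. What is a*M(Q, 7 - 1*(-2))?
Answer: ⅓ ≈ 0.33333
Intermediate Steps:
M(b, x) = (-8 + b)/(9 + x)
a = -6 (a = 2*(-3) = -6)
a*M(Q, 7 - 1*(-2)) = -6*(-8 + 7)/(9 + (7 - 1*(-2))) = -6*(-1)/(9 + (7 + 2)) = -6*(-1)/(9 + 9) = -6*(-1)/18 = -(-1)/3 = -6*(-1/18) = ⅓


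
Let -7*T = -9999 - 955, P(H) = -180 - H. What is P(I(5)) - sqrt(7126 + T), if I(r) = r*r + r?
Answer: -210 - 2*sqrt(106463)/7 ≈ -303.22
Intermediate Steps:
I(r) = r + r**2 (I(r) = r**2 + r = r + r**2)
T = 10954/7 (T = -(-9999 - 955)/7 = -1/7*(-10954) = 10954/7 ≈ 1564.9)
P(I(5)) - sqrt(7126 + T) = (-180 - 5*(1 + 5)) - sqrt(7126 + 10954/7) = (-180 - 5*6) - sqrt(60836/7) = (-180 - 1*30) - 2*sqrt(106463)/7 = (-180 - 30) - 2*sqrt(106463)/7 = -210 - 2*sqrt(106463)/7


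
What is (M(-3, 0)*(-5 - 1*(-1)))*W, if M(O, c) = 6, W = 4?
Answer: -96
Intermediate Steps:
(M(-3, 0)*(-5 - 1*(-1)))*W = (6*(-5 - 1*(-1)))*4 = (6*(-5 + 1))*4 = (6*(-4))*4 = -24*4 = -96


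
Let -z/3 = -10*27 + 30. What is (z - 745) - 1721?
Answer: -1746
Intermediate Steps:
z = 720 (z = -3*(-10*27 + 30) = -3*(-270 + 30) = -3*(-240) = 720)
(z - 745) - 1721 = (720 - 745) - 1721 = -25 - 1721 = -1746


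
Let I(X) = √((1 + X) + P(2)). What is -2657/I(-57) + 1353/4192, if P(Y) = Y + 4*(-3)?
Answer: 1353/4192 + 2657*I*√66/66 ≈ 0.32276 + 327.05*I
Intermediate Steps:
P(Y) = -12 + Y (P(Y) = Y - 12 = -12 + Y)
I(X) = √(-9 + X) (I(X) = √((1 + X) + (-12 + 2)) = √((1 + X) - 10) = √(-9 + X))
-2657/I(-57) + 1353/4192 = -2657/√(-9 - 57) + 1353/4192 = -2657*(-I*√66/66) + 1353*(1/4192) = -2657*(-I*√66/66) + 1353/4192 = -(-2657)*I*√66/66 + 1353/4192 = 2657*I*√66/66 + 1353/4192 = 1353/4192 + 2657*I*√66/66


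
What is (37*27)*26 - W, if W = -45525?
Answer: 71499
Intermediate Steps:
(37*27)*26 - W = (37*27)*26 - 1*(-45525) = 999*26 + 45525 = 25974 + 45525 = 71499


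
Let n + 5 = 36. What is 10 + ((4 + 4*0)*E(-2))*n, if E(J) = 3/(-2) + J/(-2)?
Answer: -52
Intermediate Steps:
n = 31 (n = -5 + 36 = 31)
E(J) = -3/2 - J/2 (E(J) = 3*(-½) + J*(-½) = -3/2 - J/2)
10 + ((4 + 4*0)*E(-2))*n = 10 + ((4 + 4*0)*(-3/2 - ½*(-2)))*31 = 10 + ((4 + 0)*(-3/2 + 1))*31 = 10 + (4*(-½))*31 = 10 - 2*31 = 10 - 62 = -52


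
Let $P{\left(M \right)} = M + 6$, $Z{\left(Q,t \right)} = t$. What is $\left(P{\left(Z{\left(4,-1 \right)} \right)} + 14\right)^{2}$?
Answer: $361$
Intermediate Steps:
$P{\left(M \right)} = 6 + M$
$\left(P{\left(Z{\left(4,-1 \right)} \right)} + 14\right)^{2} = \left(\left(6 - 1\right) + 14\right)^{2} = \left(5 + 14\right)^{2} = 19^{2} = 361$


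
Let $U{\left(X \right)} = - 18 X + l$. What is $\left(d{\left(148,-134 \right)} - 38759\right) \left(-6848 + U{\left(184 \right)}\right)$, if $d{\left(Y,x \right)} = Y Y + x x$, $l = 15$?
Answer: $-11169645$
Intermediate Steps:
$d{\left(Y,x \right)} = Y^{2} + x^{2}$
$U{\left(X \right)} = 15 - 18 X$ ($U{\left(X \right)} = - 18 X + 15 = 15 - 18 X$)
$\left(d{\left(148,-134 \right)} - 38759\right) \left(-6848 + U{\left(184 \right)}\right) = \left(\left(148^{2} + \left(-134\right)^{2}\right) - 38759\right) \left(-6848 + \left(15 - 3312\right)\right) = \left(\left(21904 + 17956\right) - 38759\right) \left(-6848 + \left(15 - 3312\right)\right) = \left(39860 - 38759\right) \left(-6848 - 3297\right) = 1101 \left(-10145\right) = -11169645$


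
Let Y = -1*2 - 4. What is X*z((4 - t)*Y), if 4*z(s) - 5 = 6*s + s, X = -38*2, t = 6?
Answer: -1691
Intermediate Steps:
X = -76
Y = -6 (Y = -2 - 4 = -6)
z(s) = 5/4 + 7*s/4 (z(s) = 5/4 + (6*s + s)/4 = 5/4 + (7*s)/4 = 5/4 + 7*s/4)
X*z((4 - t)*Y) = -76*(5/4 + 7*((4 - 1*6)*(-6))/4) = -76*(5/4 + 7*((4 - 6)*(-6))/4) = -76*(5/4 + 7*(-2*(-6))/4) = -76*(5/4 + (7/4)*12) = -76*(5/4 + 21) = -76*89/4 = -1691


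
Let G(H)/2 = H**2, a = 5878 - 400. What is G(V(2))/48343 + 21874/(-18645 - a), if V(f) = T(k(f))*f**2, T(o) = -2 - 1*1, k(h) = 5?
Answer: -1050507358/1166178189 ≈ -0.90081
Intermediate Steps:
T(o) = -3 (T(o) = -2 - 1 = -3)
V(f) = -3*f**2
a = 5478
G(H) = 2*H**2
G(V(2))/48343 + 21874/(-18645 - a) = (2*(-3*2**2)**2)/48343 + 21874/(-18645 - 1*5478) = (2*(-3*4)**2)*(1/48343) + 21874/(-18645 - 5478) = (2*(-12)**2)*(1/48343) + 21874/(-24123) = (2*144)*(1/48343) + 21874*(-1/24123) = 288*(1/48343) - 21874/24123 = 288/48343 - 21874/24123 = -1050507358/1166178189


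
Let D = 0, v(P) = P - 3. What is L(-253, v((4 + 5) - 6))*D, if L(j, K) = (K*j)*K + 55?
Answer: 0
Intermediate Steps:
v(P) = -3 + P
L(j, K) = 55 + j*K² (L(j, K) = j*K² + 55 = 55 + j*K²)
L(-253, v((4 + 5) - 6))*D = (55 - 253*(-3 + ((4 + 5) - 6))²)*0 = (55 - 253*(-3 + (9 - 6))²)*0 = (55 - 253*(-3 + 3)²)*0 = (55 - 253*0²)*0 = (55 - 253*0)*0 = (55 + 0)*0 = 55*0 = 0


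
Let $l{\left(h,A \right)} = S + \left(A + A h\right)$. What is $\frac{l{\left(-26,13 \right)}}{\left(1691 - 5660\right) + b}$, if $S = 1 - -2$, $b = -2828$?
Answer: $\frac{46}{971} \approx 0.047374$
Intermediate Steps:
$S = 3$ ($S = 1 + 2 = 3$)
$l{\left(h,A \right)} = 3 + A + A h$ ($l{\left(h,A \right)} = 3 + \left(A + A h\right) = 3 + A + A h$)
$\frac{l{\left(-26,13 \right)}}{\left(1691 - 5660\right) + b} = \frac{3 + 13 + 13 \left(-26\right)}{\left(1691 - 5660\right) - 2828} = \frac{3 + 13 - 338}{-3969 - 2828} = \frac{1}{-6797} \left(-322\right) = \left(- \frac{1}{6797}\right) \left(-322\right) = \frac{46}{971}$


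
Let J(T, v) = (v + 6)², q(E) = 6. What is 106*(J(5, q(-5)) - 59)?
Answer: 9010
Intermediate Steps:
J(T, v) = (6 + v)²
106*(J(5, q(-5)) - 59) = 106*((6 + 6)² - 59) = 106*(12² - 59) = 106*(144 - 59) = 106*85 = 9010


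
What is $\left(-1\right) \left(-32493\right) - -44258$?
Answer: $76751$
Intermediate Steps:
$\left(-1\right) \left(-32493\right) - -44258 = 32493 + 44258 = 76751$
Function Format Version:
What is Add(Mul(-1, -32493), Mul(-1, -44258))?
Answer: 76751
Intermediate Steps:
Add(Mul(-1, -32493), Mul(-1, -44258)) = Add(32493, 44258) = 76751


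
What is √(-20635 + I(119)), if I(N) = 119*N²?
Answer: 2*√416131 ≈ 1290.2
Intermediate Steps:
√(-20635 + I(119)) = √(-20635 + 119*119²) = √(-20635 + 119*14161) = √(-20635 + 1685159) = √1664524 = 2*√416131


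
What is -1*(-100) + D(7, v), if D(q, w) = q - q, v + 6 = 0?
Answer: 100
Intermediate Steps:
v = -6 (v = -6 + 0 = -6)
D(q, w) = 0
-1*(-100) + D(7, v) = -1*(-100) + 0 = 100 + 0 = 100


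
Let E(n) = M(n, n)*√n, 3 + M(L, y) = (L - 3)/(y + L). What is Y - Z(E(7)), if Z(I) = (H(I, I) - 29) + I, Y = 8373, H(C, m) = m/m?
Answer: 8401 + 19*√7/7 ≈ 8408.2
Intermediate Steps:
M(L, y) = -3 + (-3 + L)/(L + y) (M(L, y) = -3 + (L - 3)/(y + L) = -3 + (-3 + L)/(L + y))
H(C, m) = 1
E(n) = (-3 - 5*n)/(2*√n) (E(n) = ((-3 - 3*n - 2*n)/(n + n))*√n = ((-3 - 5*n)/((2*n)))*√n = ((1/(2*n))*(-3 - 5*n))*√n = ((-3 - 5*n)/(2*n))*√n = (-3 - 5*n)/(2*√n))
Z(I) = -28 + I (Z(I) = (1 - 29) + I = -28 + I)
Y - Z(E(7)) = 8373 - (-28 + (-3 - 5*7)/(2*√7)) = 8373 - (-28 + (√7/7)*(-3 - 35)/2) = 8373 - (-28 + (½)*(√7/7)*(-38)) = 8373 - (-28 - 19*√7/7) = 8373 + (28 + 19*√7/7) = 8401 + 19*√7/7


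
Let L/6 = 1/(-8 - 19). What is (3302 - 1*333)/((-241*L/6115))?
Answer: 163398915/482 ≈ 3.3900e+5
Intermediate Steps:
L = -2/9 (L = 6/(-8 - 19) = 6/(-27) = 6*(-1/27) = -2/9 ≈ -0.22222)
(3302 - 1*333)/((-241*L/6115)) = (3302 - 1*333)/((-241*(-2/9)/6115)) = (3302 - 333)/(((482/9)*(1/6115))) = 2969/(482/55035) = 2969*(55035/482) = 163398915/482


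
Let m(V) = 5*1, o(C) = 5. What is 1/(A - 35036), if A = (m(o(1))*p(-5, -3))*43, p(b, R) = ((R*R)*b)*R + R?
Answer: -1/6656 ≈ -0.00015024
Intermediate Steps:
m(V) = 5
p(b, R) = R + b*R³ (p(b, R) = (R²*b)*R + R = (b*R²)*R + R = b*R³ + R = R + b*R³)
A = 28380 (A = (5*(-3 - 5*(-3)³))*43 = (5*(-3 - 5*(-27)))*43 = (5*(-3 + 135))*43 = (5*132)*43 = 660*43 = 28380)
1/(A - 35036) = 1/(28380 - 35036) = 1/(-6656) = -1/6656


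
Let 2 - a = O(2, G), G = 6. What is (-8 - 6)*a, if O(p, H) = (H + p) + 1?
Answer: 98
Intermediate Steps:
O(p, H) = 1 + H + p
a = -7 (a = 2 - (1 + 6 + 2) = 2 - 1*9 = 2 - 9 = -7)
(-8 - 6)*a = (-8 - 6)*(-7) = -14*(-7) = 98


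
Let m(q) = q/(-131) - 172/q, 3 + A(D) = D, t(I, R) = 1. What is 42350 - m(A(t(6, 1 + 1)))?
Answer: 5536582/131 ≈ 42264.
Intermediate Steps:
A(D) = -3 + D
m(q) = -172/q - q/131 (m(q) = q*(-1/131) - 172/q = -q/131 - 172/q = -172/q - q/131)
42350 - m(A(t(6, 1 + 1))) = 42350 - (-172/(-3 + 1) - (-3 + 1)/131) = 42350 - (-172/(-2) - 1/131*(-2)) = 42350 - (-172*(-½) + 2/131) = 42350 - (86 + 2/131) = 42350 - 1*11268/131 = 42350 - 11268/131 = 5536582/131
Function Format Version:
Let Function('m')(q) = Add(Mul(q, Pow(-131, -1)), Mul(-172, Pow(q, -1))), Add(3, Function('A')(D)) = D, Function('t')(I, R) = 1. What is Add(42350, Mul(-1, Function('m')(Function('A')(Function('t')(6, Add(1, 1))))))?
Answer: Rational(5536582, 131) ≈ 42264.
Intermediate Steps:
Function('A')(D) = Add(-3, D)
Function('m')(q) = Add(Mul(-172, Pow(q, -1)), Mul(Rational(-1, 131), q)) (Function('m')(q) = Add(Mul(q, Rational(-1, 131)), Mul(-172, Pow(q, -1))) = Add(Mul(Rational(-1, 131), q), Mul(-172, Pow(q, -1))) = Add(Mul(-172, Pow(q, -1)), Mul(Rational(-1, 131), q)))
Add(42350, Mul(-1, Function('m')(Function('A')(Function('t')(6, Add(1, 1)))))) = Add(42350, Mul(-1, Add(Mul(-172, Pow(Add(-3, 1), -1)), Mul(Rational(-1, 131), Add(-3, 1))))) = Add(42350, Mul(-1, Add(Mul(-172, Pow(-2, -1)), Mul(Rational(-1, 131), -2)))) = Add(42350, Mul(-1, Add(Mul(-172, Rational(-1, 2)), Rational(2, 131)))) = Add(42350, Mul(-1, Add(86, Rational(2, 131)))) = Add(42350, Mul(-1, Rational(11268, 131))) = Add(42350, Rational(-11268, 131)) = Rational(5536582, 131)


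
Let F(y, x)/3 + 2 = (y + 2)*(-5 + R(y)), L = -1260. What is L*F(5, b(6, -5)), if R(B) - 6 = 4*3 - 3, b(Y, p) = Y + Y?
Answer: -257040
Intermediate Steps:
b(Y, p) = 2*Y
R(B) = 15 (R(B) = 6 + (4*3 - 3) = 6 + (12 - 3) = 6 + 9 = 15)
F(y, x) = 54 + 30*y (F(y, x) = -6 + 3*((y + 2)*(-5 + 15)) = -6 + 3*((2 + y)*10) = -6 + 3*(20 + 10*y) = -6 + (60 + 30*y) = 54 + 30*y)
L*F(5, b(6, -5)) = -1260*(54 + 30*5) = -1260*(54 + 150) = -1260*204 = -257040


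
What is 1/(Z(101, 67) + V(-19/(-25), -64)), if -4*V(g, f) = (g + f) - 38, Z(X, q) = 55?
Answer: 100/8031 ≈ 0.012452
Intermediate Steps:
V(g, f) = 19/2 - f/4 - g/4 (V(g, f) = -((g + f) - 38)/4 = -((f + g) - 38)/4 = -(-38 + f + g)/4 = 19/2 - f/4 - g/4)
1/(Z(101, 67) + V(-19/(-25), -64)) = 1/(55 + (19/2 - ¼*(-64) - (-19)/(4*(-25)))) = 1/(55 + (19/2 + 16 - (-19)*(-1)/(4*25))) = 1/(55 + (19/2 + 16 - ¼*19/25)) = 1/(55 + (19/2 + 16 - 19/100)) = 1/(55 + 2531/100) = 1/(8031/100) = 100/8031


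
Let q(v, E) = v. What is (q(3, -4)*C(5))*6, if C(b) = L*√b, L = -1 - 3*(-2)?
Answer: 90*√5 ≈ 201.25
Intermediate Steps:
L = 5 (L = -1 + 6 = 5)
C(b) = 5*√b
(q(3, -4)*C(5))*6 = (3*(5*√5))*6 = (15*√5)*6 = 90*√5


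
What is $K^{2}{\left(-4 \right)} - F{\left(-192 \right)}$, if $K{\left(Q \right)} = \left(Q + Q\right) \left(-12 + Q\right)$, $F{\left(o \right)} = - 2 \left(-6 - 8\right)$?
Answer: $16356$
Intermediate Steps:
$F{\left(o \right)} = 28$ ($F{\left(o \right)} = \left(-2\right) \left(-14\right) = 28$)
$K{\left(Q \right)} = 2 Q \left(-12 + Q\right)$
$K^{2}{\left(-4 \right)} - F{\left(-192 \right)} = \left(2 \left(-4\right) \left(-12 - 4\right)\right)^{2} - 28 = \left(2 \left(-4\right) \left(-16\right)\right)^{2} - 28 = 128^{2} - 28 = 16384 - 28 = 16356$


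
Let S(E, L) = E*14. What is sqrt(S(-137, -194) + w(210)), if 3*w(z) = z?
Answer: 2*I*sqrt(462) ≈ 42.988*I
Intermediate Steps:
S(E, L) = 14*E
w(z) = z/3
sqrt(S(-137, -194) + w(210)) = sqrt(14*(-137) + (1/3)*210) = sqrt(-1918 + 70) = sqrt(-1848) = 2*I*sqrt(462)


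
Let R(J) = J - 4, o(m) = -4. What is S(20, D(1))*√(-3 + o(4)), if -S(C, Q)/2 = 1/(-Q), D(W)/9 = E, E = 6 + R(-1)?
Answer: 2*I*√7/9 ≈ 0.58794*I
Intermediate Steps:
R(J) = -4 + J
E = 1 (E = 6 + (-4 - 1) = 6 - 5 = 1)
D(W) = 9 (D(W) = 9*1 = 9)
S(C, Q) = 2/Q (S(C, Q) = -2*(-1/Q) = -(-2)/Q = 2/Q)
S(20, D(1))*√(-3 + o(4)) = (2/9)*√(-3 - 4) = (2*(⅑))*√(-7) = 2*(I*√7)/9 = 2*I*√7/9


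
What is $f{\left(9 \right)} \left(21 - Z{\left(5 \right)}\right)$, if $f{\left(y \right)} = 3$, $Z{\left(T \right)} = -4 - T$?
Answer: $90$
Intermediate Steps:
$f{\left(9 \right)} \left(21 - Z{\left(5 \right)}\right) = 3 \left(21 - \left(-4 - 5\right)\right) = 3 \left(21 - -9\right) = 3 \left(21 + 9\right) = 3 \cdot 30 = 90$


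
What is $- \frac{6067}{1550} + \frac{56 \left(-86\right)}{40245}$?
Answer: $- \frac{50326243}{12475950} \approx -4.0339$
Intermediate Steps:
$- \frac{6067}{1550} + \frac{56 \left(-86\right)}{40245} = \left(-6067\right) \frac{1}{1550} - \frac{4816}{40245} = - \frac{6067}{1550} - \frac{4816}{40245} = - \frac{50326243}{12475950}$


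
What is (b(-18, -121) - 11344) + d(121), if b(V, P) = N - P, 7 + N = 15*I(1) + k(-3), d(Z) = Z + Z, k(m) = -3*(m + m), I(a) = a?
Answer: -10955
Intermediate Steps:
k(m) = -6*m
d(Z) = 2*Z
N = 26 (N = -7 + (15*1 - 6*(-3)) = -7 + (15 + 18) = -7 + 33 = 26)
b(V, P) = 26 - P
(b(-18, -121) - 11344) + d(121) = ((26 - 1*(-121)) - 11344) + 2*121 = ((26 + 121) - 11344) + 242 = (147 - 11344) + 242 = -11197 + 242 = -10955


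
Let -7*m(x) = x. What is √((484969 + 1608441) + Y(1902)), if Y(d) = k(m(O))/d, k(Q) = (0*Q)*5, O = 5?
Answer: √2093410 ≈ 1446.9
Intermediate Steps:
m(x) = -x/7
k(Q) = 0 (k(Q) = 0*5 = 0)
Y(d) = 0 (Y(d) = 0/d = 0)
√((484969 + 1608441) + Y(1902)) = √((484969 + 1608441) + 0) = √(2093410 + 0) = √2093410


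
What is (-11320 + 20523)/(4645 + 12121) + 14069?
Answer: 235890057/16766 ≈ 14070.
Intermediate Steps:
(-11320 + 20523)/(4645 + 12121) + 14069 = 9203/16766 + 14069 = 235890057/16766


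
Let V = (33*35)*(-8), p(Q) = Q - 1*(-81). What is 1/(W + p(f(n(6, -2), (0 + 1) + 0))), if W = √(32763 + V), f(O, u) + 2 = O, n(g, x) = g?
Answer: -85/16298 + √23523/16298 ≈ 0.0041951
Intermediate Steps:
f(O, u) = -2 + O
p(Q) = 81 + Q (p(Q) = Q + 81 = 81 + Q)
V = -9240 (V = 1155*(-8) = -9240)
W = √23523 (W = √(32763 - 9240) = √23523 ≈ 153.37)
1/(W + p(f(n(6, -2), (0 + 1) + 0))) = 1/(√23523 + (81 + (-2 + 6))) = 1/(√23523 + (81 + 4)) = 1/(√23523 + 85) = 1/(85 + √23523)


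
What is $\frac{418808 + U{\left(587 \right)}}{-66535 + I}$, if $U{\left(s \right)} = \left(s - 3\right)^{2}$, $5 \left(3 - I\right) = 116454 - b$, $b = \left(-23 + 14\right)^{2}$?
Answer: $- \frac{3799320}{449033} \approx -8.4611$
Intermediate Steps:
$b = 81$ ($b = \left(-9\right)^{2} = 81$)
$I = - \frac{116358}{5}$ ($I = 3 - \frac{116454 - 81}{5} = 3 - \frac{116373}{5} = - \frac{116358}{5} \approx -23272.0$)
$U{\left(s \right)} = \left(-3 + s\right)^{2}$
$\frac{418808 + U{\left(587 \right)}}{-66535 + I} = \frac{418808 + \left(-3 + 587\right)^{2}}{-66535 - \frac{116358}{5}} = \frac{418808 + 584^{2}}{- \frac{449033}{5}} = \left(418808 + 341056\right) \left(- \frac{5}{449033}\right) = 759864 \left(- \frac{5}{449033}\right) = - \frac{3799320}{449033}$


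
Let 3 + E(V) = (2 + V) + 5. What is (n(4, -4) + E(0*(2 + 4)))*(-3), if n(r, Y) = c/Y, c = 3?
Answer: -39/4 ≈ -9.7500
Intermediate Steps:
n(r, Y) = 3/Y
E(V) = 4 + V (E(V) = -3 + ((2 + V) + 5) = -3 + (7 + V) = 4 + V)
(n(4, -4) + E(0*(2 + 4)))*(-3) = (3/(-4) + (4 + 0*(2 + 4)))*(-3) = (3*(-¼) + (4 + 0*6))*(-3) = (-¾ + (4 + 0))*(-3) = (-¾ + 4)*(-3) = (13/4)*(-3) = -39/4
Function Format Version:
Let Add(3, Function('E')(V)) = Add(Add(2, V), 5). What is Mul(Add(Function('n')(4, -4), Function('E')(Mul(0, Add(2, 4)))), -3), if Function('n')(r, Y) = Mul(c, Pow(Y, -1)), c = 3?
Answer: Rational(-39, 4) ≈ -9.7500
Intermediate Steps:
Function('n')(r, Y) = Mul(3, Pow(Y, -1))
Function('E')(V) = Add(4, V) (Function('E')(V) = Add(-3, Add(Add(2, V), 5)) = Add(-3, Add(7, V)) = Add(4, V))
Mul(Add(Function('n')(4, -4), Function('E')(Mul(0, Add(2, 4)))), -3) = Mul(Add(Mul(3, Pow(-4, -1)), Add(4, Mul(0, Add(2, 4)))), -3) = Mul(Add(Mul(3, Rational(-1, 4)), Add(4, Mul(0, 6))), -3) = Mul(Add(Rational(-3, 4), Add(4, 0)), -3) = Mul(Add(Rational(-3, 4), 4), -3) = Mul(Rational(13, 4), -3) = Rational(-39, 4)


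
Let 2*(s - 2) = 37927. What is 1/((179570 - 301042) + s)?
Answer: -2/205013 ≈ -9.7555e-6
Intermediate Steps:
s = 37931/2 (s = 2 + (½)*37927 = 2 + 37927/2 = 37931/2 ≈ 18966.)
1/((179570 - 301042) + s) = 1/((179570 - 301042) + 37931/2) = 1/(-121472 + 37931/2) = 1/(-205013/2) = -2/205013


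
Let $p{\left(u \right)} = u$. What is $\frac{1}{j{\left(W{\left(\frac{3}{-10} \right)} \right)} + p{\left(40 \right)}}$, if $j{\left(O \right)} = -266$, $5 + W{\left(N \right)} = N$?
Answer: $- \frac{1}{226} \approx -0.0044248$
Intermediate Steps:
$W{\left(N \right)} = -5 + N$
$\frac{1}{j{\left(W{\left(\frac{3}{-10} \right)} \right)} + p{\left(40 \right)}} = \frac{1}{-266 + 40} = \frac{1}{-226} = - \frac{1}{226}$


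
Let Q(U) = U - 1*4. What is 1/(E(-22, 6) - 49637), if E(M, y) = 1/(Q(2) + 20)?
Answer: -18/893465 ≈ -2.0146e-5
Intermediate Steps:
Q(U) = -4 + U (Q(U) = U - 4 = -4 + U)
E(M, y) = 1/18 (E(M, y) = 1/((-4 + 2) + 20) = 1/(-2 + 20) = 1/18)
1/(E(-22, 6) - 49637) = 1/(1/18 - 49637) = 1/(-893465/18) = -18/893465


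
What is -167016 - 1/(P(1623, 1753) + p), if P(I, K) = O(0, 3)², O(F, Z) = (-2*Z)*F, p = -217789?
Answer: -36374247623/217789 ≈ -1.6702e+5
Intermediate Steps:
O(F, Z) = -2*F*Z
P(I, K) = 0 (P(I, K) = (-2*0*3)² = 0² = 0)
-167016 - 1/(P(1623, 1753) + p) = -167016 - 1/(0 - 217789) = -167016 - 1/(-217789) = -167016 - 1*(-1/217789) = -167016 + 1/217789 = -36374247623/217789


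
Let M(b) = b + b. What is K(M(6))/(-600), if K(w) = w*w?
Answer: -6/25 ≈ -0.24000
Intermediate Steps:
M(b) = 2*b
K(w) = w**2
K(M(6))/(-600) = (2*6)**2/(-600) = 12**2*(-1/600) = 144*(-1/600) = -6/25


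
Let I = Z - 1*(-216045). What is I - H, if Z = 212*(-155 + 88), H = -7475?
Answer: 209316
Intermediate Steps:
Z = -14204 (Z = 212*(-67) = -14204)
I = 201841 (I = -14204 - 1*(-216045) = -14204 + 216045 = 201841)
I - H = 201841 - 1*(-7475) = 201841 + 7475 = 209316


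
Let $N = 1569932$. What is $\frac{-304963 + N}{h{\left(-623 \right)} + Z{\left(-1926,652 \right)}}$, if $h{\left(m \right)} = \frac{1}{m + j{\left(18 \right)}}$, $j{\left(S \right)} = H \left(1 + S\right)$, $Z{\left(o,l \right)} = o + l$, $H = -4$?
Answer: $- \frac{884213331}{890527} \approx -992.91$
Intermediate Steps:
$Z{\left(o,l \right)} = l + o$
$j{\left(S \right)} = -4 - 4 S$ ($j{\left(S \right)} = - 4 \left(1 + S\right) = -4 - 4 S$)
$h{\left(m \right)} = \frac{1}{-76 + m}$ ($h{\left(m \right)} = \frac{1}{m - 76} = \frac{1}{-76 + m}$)
$\frac{-304963 + N}{h{\left(-623 \right)} + Z{\left(-1926,652 \right)}} = \frac{-304963 + 1569932}{\frac{1}{-76 - 623} + \left(652 - 1926\right)} = \frac{1264969}{\frac{1}{-699} - 1274} = \frac{1264969}{- \frac{1}{699} - 1274} = \frac{1264969}{- \frac{890527}{699}} = 1264969 \left(- \frac{699}{890527}\right) = - \frac{884213331}{890527}$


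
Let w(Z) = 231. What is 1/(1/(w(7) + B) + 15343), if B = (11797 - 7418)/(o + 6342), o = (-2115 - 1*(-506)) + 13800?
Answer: 4285502/65752475719 ≈ 6.5176e-5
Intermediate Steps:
o = 12191 (o = (-2115 + 506) + 13800 = -1609 + 13800 = 12191)
B = 4379/18533 (B = (11797 - 7418)/(12191 + 6342) = 4379/18533 ≈ 0.23628)
1/(1/(w(7) + B) + 15343) = 1/(1/(231 + 4379/18533) + 15343) = 1/(1/(4285502/18533) + 15343) = 1/(18533/4285502 + 15343) = 1/(65752475719/4285502) = 4285502/65752475719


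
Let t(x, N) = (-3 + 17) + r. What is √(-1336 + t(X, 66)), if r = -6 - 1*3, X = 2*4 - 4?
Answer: 11*I*√11 ≈ 36.483*I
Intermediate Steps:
X = 4 (X = 8 - 4 = 4)
r = -9 (r = -6 - 3 = -9)
t(x, N) = 5 (t(x, N) = (-3 + 17) - 9 = 14 - 9 = 5)
√(-1336 + t(X, 66)) = √(-1336 + 5) = √(-1331) = 11*I*√11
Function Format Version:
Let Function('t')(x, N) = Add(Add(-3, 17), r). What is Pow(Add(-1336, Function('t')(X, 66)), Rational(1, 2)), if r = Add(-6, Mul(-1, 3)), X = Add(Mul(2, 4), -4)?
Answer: Mul(11, I, Pow(11, Rational(1, 2))) ≈ Mul(36.483, I)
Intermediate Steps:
X = 4 (X = Add(8, -4) = 4)
r = -9 (r = Add(-6, -3) = -9)
Function('t')(x, N) = 5 (Function('t')(x, N) = Add(Add(-3, 17), -9) = Add(14, -9) = 5)
Pow(Add(-1336, Function('t')(X, 66)), Rational(1, 2)) = Pow(Add(-1336, 5), Rational(1, 2)) = Pow(-1331, Rational(1, 2)) = Mul(11, I, Pow(11, Rational(1, 2)))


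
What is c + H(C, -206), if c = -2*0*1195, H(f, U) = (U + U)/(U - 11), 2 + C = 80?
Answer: 412/217 ≈ 1.8986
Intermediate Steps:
C = 78 (C = -2 + 80 = 78)
H(f, U) = 2*U/(-11 + U) (H(f, U) = (2*U)/(-11 + U) = 2*U/(-11 + U))
c = 0 (c = 0*1195 = 0)
c + H(C, -206) = 0 + 2*(-206)/(-11 - 206) = 0 + 2*(-206)/(-217) = 0 + 2*(-206)*(-1/217) = 0 + 412/217 = 412/217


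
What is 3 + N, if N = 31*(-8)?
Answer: -245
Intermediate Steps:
N = -248
3 + N = 3 - 248 = -245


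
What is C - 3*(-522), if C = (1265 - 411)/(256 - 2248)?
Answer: 1559309/996 ≈ 1565.6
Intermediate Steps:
C = -427/996 (C = 854/(-1992) = 854*(-1/1992) = -427/996 ≈ -0.42871)
C - 3*(-522) = -427/996 - 3*(-522) = -427/996 + 1566 = 1559309/996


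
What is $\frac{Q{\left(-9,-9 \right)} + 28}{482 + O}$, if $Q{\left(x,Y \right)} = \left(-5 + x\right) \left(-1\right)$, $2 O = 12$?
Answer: $\frac{21}{244} \approx 0.086066$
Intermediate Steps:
$O = 6$ ($O = \frac{1}{2} \cdot 12 = 6$)
$Q{\left(x,Y \right)} = 5 - x$
$\frac{Q{\left(-9,-9 \right)} + 28}{482 + O} = \frac{\left(5 - -9\right) + 28}{482 + 6} = \frac{\left(5 + 9\right) + 28}{488} = \left(14 + 28\right) \frac{1}{488} = 42 \cdot \frac{1}{488} = \frac{21}{244}$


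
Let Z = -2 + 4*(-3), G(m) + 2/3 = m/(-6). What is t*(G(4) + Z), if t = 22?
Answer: -1012/3 ≈ -337.33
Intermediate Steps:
G(m) = -⅔ - m/6 (G(m) = -⅔ + m/(-6) = -⅔ + m*(-⅙) = -⅔ - m/6)
Z = -14 (Z = -2 - 12 = -14)
t*(G(4) + Z) = 22*((-⅔ - ⅙*4) - 14) = 22*((-⅔ - ⅔) - 14) = 22*(-4/3 - 14) = 22*(-46/3) = -1012/3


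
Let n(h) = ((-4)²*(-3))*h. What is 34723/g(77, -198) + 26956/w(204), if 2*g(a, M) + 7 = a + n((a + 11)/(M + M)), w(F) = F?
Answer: 6128038/6171 ≈ 993.04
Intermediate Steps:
n(h) = -48*h (n(h) = (16*(-3))*h = -48*h)
g(a, M) = -7/2 + a/2 - 12*(11 + a)/M (g(a, M) = -7/2 + (a - 48*(a + 11)/(M + M))/2 = -7/2 + (a - 48*(11 + a)/(2*M))/2 = -7/2 + (a - 48*(11 + a)*1/(2*M))/2 = -7/2 + (a - 24*(11 + a)/M)/2 = -7/2 + (a/2 - 12*(11 + a)/M) = -7/2 + a/2 - 12*(11 + a)/M)
34723/g(77, -198) + 26956/w(204) = 34723/(((½)*(-264 - 24*77 - 198*(-7 + 77))/(-198))) + 26956/204 = 34723/(((½)*(-1/198)*(-264 - 1848 - 198*70))) + 26956*(1/204) = 34723/(((½)*(-1/198)*(-264 - 1848 - 13860))) + 6739/51 = 34723/(((½)*(-1/198)*(-15972))) + 6739/51 = 34723/(121/3) + 6739/51 = 34723*(3/121) + 6739/51 = 104169/121 + 6739/51 = 6128038/6171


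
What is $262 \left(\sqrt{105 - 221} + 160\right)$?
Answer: $41920 + 524 i \sqrt{29} \approx 41920.0 + 2821.8 i$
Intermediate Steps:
$262 \left(\sqrt{105 - 221} + 160\right) = 262 \left(\sqrt{-116} + 160\right) = 262 \left(2 i \sqrt{29} + 160\right) = 262 \left(160 + 2 i \sqrt{29}\right) = 41920 + 524 i \sqrt{29}$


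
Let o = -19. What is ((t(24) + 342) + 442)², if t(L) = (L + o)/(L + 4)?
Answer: 482109849/784 ≈ 6.1494e+5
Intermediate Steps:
t(L) = (-19 + L)/(4 + L) (t(L) = (L - 19)/(L + 4) = (-19 + L)/(4 + L))
((t(24) + 342) + 442)² = (((-19 + 24)/(4 + 24) + 342) + 442)² = ((5/28 + 342) + 442)² = (9581/28 + 442)² = (21957/28)² = 482109849/784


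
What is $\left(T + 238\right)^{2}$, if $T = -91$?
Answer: $21609$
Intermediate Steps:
$\left(T + 238\right)^{2} = \left(-91 + 238\right)^{2} = 147^{2} = 21609$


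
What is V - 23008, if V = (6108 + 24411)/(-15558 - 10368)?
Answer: -198845309/8642 ≈ -23009.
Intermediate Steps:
V = -10173/8642 (V = 30519/(-25926) = 30519*(-1/25926) = -10173/8642 ≈ -1.1772)
V - 23008 = -10173/8642 - 23008 = -198845309/8642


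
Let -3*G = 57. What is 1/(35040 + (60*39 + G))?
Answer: 1/37361 ≈ 2.6766e-5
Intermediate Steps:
G = -19 (G = -1/3*57 = -19)
1/(35040 + (60*39 + G)) = 1/(35040 + (60*39 - 19)) = 1/(35040 + (2340 - 19)) = 1/(35040 + 2321) = 1/37361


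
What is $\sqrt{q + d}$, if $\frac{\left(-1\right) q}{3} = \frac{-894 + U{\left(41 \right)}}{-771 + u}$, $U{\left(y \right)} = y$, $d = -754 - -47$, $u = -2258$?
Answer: $\frac{i \sqrt{6494363798}}{3029} \approx 26.605 i$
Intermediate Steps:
$d = -707$ ($d = -754 + 47 = -707$)
$q = - \frac{2559}{3029}$ ($q = - 3 \frac{-894 + 41}{-771 - 2258} = - 3 \left(- \frac{853}{-3029}\right) = - 3 \left(\left(-853\right) \left(- \frac{1}{3029}\right)\right) = \left(-3\right) \frac{853}{3029} = - \frac{2559}{3029} \approx -0.84483$)
$\sqrt{q + d} = \sqrt{- \frac{2559}{3029} - 707} = \sqrt{- \frac{2144062}{3029}} = \frac{i \sqrt{6494363798}}{3029}$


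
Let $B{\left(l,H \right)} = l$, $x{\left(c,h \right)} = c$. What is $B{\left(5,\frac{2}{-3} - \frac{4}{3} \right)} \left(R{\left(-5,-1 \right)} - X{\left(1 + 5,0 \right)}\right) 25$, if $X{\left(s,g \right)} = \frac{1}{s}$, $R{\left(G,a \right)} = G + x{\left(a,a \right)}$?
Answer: $- \frac{4625}{6} \approx -770.83$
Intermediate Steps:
$R{\left(G,a \right)} = G + a$
$B{\left(5,\frac{2}{-3} - \frac{4}{3} \right)} \left(R{\left(-5,-1 \right)} - X{\left(1 + 5,0 \right)}\right) 25 = 5 \left(\left(-5 - 1\right) - \frac{1}{1 + 5}\right) 25 = 5 \left(-6 - \frac{1}{6}\right) 25 = 5 \left(- \frac{37}{6}\right) 25 = \left(- \frac{185}{6}\right) 25 = - \frac{4625}{6}$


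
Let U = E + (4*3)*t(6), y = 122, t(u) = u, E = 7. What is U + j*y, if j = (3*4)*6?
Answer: 8863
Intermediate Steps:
U = 79 (U = 7 + (4*3)*6 = 7 + 12*6 = 7 + 72 = 79)
j = 72 (j = 12*6 = 72)
U + j*y = 79 + 72*122 = 79 + 8784 = 8863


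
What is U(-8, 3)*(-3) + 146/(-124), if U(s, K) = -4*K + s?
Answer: 3647/62 ≈ 58.823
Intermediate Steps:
U(s, K) = s - 4*K
U(-8, 3)*(-3) + 146/(-124) = (-8 - 4*3)*(-3) + 146/(-124) = (-8 - 12)*(-3) + 146*(-1/124) = -20*(-3) - 73/62 = 60 - 73/62 = 3647/62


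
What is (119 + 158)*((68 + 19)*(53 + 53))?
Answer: 2554494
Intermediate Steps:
(119 + 158)*((68 + 19)*(53 + 53)) = 277*(87*106) = 277*9222 = 2554494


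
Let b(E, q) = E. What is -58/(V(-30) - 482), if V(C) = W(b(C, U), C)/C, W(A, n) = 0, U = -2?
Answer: 29/241 ≈ 0.12033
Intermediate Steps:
V(C) = 0 (V(C) = 0/C = 0)
-58/(V(-30) - 482) = -58/(0 - 482) = -58/(-482) = -58*(-1/482) = 29/241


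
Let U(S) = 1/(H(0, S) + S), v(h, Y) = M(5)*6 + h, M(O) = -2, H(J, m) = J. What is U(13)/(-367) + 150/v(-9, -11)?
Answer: -238557/33397 ≈ -7.1431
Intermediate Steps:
v(h, Y) = -12 + h (v(h, Y) = -2*6 + h = -12 + h)
U(S) = 1/S (U(S) = 1/(0 + S) = 1/S)
U(13)/(-367) + 150/v(-9, -11) = 1/(13*(-367)) + 150/(-12 - 9) = (1/13)*(-1/367) + 150/(-21) = -1/4771 + 150*(-1/21) = -1/4771 - 50/7 = -238557/33397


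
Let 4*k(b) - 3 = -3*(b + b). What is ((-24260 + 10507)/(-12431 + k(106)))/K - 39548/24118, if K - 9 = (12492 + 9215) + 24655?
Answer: -46173691945270/28159024526373 ≈ -1.6397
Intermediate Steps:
K = 46371 (K = 9 + ((12492 + 9215) + 24655) = 9 + (21707 + 24655) = 9 + 46362 = 46371)
k(b) = 3/4 - 3*b/2 (k(b) = 3/4 + (-3*(b + b))/4 = 3/4 + (-6*b)/4 = 3/4 - 3*b/2)
((-24260 + 10507)/(-12431 + k(106)))/K - 39548/24118 = ((-24260 + 10507)/(-12431 + (3/4 - 3/2*106)))/46371 - 39548/24118 = -13753/(-12431 + (3/4 - 159))*(1/46371) - 39548*1/24118 = -13753/(-12431 - 633/4)*(1/46371) - 19774/12059 = -13753/(-50357/4)*(1/46371) - 19774/12059 = -13753*(-4/50357)*(1/46371) - 19774/12059 = (55012/50357)*(1/46371) - 19774/12059 = 55012/2335104447 - 19774/12059 = -46173691945270/28159024526373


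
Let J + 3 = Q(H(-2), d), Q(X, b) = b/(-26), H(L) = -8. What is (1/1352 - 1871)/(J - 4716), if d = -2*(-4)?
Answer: 2529591/6380504 ≈ 0.39646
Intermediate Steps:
d = 8
Q(X, b) = -b/26 (Q(X, b) = b*(-1/26) = -b/26)
J = -43/13 (J = -3 - 1/26*8 = -3 - 4/13 = -43/13 ≈ -3.3077)
(1/1352 - 1871)/(J - 4716) = (1/1352 - 1871)/(-43/13 - 4716) = (1/1352 - 1871)/(-61351/13) = -2529591/1352*(-13/61351) = 2529591/6380504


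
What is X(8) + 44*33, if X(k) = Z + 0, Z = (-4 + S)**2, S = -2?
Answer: 1488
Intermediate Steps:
Z = 36 (Z = (-4 - 2)**2 = (-6)**2 = 36)
X(k) = 36 (X(k) = 36 + 0 = 36)
X(8) + 44*33 = 36 + 44*33 = 36 + 1452 = 1488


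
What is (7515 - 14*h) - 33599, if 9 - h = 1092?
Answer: -10922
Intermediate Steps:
h = -1083 (h = 9 - 1*1092 = 9 - 1092 = -1083)
(7515 - 14*h) - 33599 = (7515 - 14*(-1083)) - 33599 = (7515 + 15162) - 33599 = 22677 - 33599 = -10922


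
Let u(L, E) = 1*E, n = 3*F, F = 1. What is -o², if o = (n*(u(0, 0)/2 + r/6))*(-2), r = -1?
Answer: -1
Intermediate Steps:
n = 3 (n = 3*1 = 3)
u(L, E) = E
o = 1 (o = (3*(0/2 - 1/6))*(-2) = (3*(0*(½) - 1*⅙))*(-2) = (3*(0 - ⅙))*(-2) = (3*(-⅙))*(-2) = -½*(-2) = 1)
-o² = -1*1² = -1*1 = -1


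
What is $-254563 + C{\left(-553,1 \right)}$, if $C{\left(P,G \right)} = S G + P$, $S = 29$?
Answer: $-255087$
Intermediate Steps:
$C{\left(P,G \right)} = P + 29 G$ ($C{\left(P,G \right)} = 29 G + P = P + 29 G$)
$-254563 + C{\left(-553,1 \right)} = -254563 + \left(-553 + 29 \cdot 1\right) = -254563 + \left(-553 + 29\right) = -254563 - 524 = -255087$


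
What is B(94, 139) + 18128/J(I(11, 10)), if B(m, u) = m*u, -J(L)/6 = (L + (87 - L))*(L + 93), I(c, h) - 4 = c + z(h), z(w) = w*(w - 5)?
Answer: 269403322/20619 ≈ 13066.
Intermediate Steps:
z(w) = w*(-5 + w)
I(c, h) = 4 + c + h*(-5 + h) (I(c, h) = 4 + (c + h*(-5 + h)) = 4 + c + h*(-5 + h))
J(L) = -48546 - 522*L (J(L) = -6*(L + (87 - L))*(L + 93) = -522*(93 + L) = -6*(8091 + 87*L) = -48546 - 522*L)
B(94, 139) + 18128/J(I(11, 10)) = 94*139 + 18128/(-48546 - 522*(4 + 11 + 10*(-5 + 10))) = 13066 + 18128/(-48546 - 522*(4 + 11 + 10*5)) = 13066 + 18128/(-48546 - 522*(4 + 11 + 50)) = 13066 + 18128/(-48546 - 522*65) = 13066 + 18128/(-48546 - 33930) = 13066 + 18128/(-82476) = 13066 + 18128*(-1/82476) = 13066 - 4532/20619 = 269403322/20619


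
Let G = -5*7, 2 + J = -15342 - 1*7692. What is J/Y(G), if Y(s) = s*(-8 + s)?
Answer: -23036/1505 ≈ -15.306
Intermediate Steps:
J = -23036 (J = -2 + (-15342 - 1*7692) = -2 + (-15342 - 7692) = -2 - 23034 = -23036)
G = -35
J/Y(G) = -23036*(-1/(35*(-8 - 35))) = -23036/((-35*(-43))) = -23036/1505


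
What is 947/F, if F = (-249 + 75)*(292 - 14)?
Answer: -947/48372 ≈ -0.019577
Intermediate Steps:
F = -48372 (F = -174*278 = -48372)
947/F = 947/(-48372) = 947*(-1/48372) = -947/48372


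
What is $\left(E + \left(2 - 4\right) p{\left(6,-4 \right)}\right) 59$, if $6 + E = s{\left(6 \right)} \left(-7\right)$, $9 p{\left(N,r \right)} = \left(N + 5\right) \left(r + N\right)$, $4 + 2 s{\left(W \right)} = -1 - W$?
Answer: $\frac{29323}{18} \approx 1629.1$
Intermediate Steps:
$s{\left(W \right)} = - \frac{5}{2} - \frac{W}{2}$ ($s{\left(W \right)} = -2 + \frac{-1 - W}{2} = -2 - \left(\frac{1}{2} + \frac{W}{2}\right) = - \frac{5}{2} - \frac{W}{2}$)
$p{\left(N,r \right)} = \frac{\left(5 + N\right) \left(N + r\right)}{9}$ ($p{\left(N,r \right)} = \frac{\left(N + 5\right) \left(r + N\right)}{9} = \frac{\left(5 + N\right) \left(N + r\right)}{9}$)
$E = \frac{65}{2}$ ($E = -6 + \left(- \frac{5}{2} - 3\right) \left(-7\right) = -6 - - \frac{77}{2} = -6 + \frac{77}{2} = \frac{65}{2} \approx 32.5$)
$\left(E + \left(2 - 4\right) p{\left(6,-4 \right)}\right) 59 = \left(\frac{65}{2} + \left(2 - 4\right) \left(\frac{6^{2}}{9} + \frac{5}{9} \cdot 6 + \frac{5}{9} \left(-4\right) + \frac{1}{9} \cdot 6 \left(-4\right)\right)\right) 59 = \left(\frac{65}{2} - 2 \left(\frac{1}{9} \cdot 36 + \frac{10}{3} - \frac{20}{9} - \frac{8}{3}\right)\right) 59 = \left(\frac{65}{2} - 2 \left(4 + \frac{10}{3} - \frac{20}{9} - \frac{8}{3}\right)\right) 59 = \left(\frac{65}{2} - \frac{44}{9}\right) 59 = \frac{497}{18} \cdot 59 = \frac{29323}{18}$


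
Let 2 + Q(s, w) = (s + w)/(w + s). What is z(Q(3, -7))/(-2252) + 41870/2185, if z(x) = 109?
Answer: 18810615/984124 ≈ 19.114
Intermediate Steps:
Q(s, w) = -1 (Q(s, w) = -2 + (s + w)/(w + s) = -2 + (s + w)/(s + w) = -2 + 1 = -1)
z(Q(3, -7))/(-2252) + 41870/2185 = 109/(-2252) + 41870/2185 = 109*(-1/2252) + 41870*(1/2185) = -109/2252 + 8374/437 = 18810615/984124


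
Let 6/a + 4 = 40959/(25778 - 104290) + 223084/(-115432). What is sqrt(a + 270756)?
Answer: 2*sqrt(3618748234961776056070761)/7311742379 ≈ 520.34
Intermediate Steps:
a = -6797097888/7311742379 (a = 6/(-4 + (40959/(25778 - 104290) + 223084/(-115432))) = 6/(-4 + (40959/(-78512) + 223084*(-1/115432))) = 6/(-4 + (40959*(-1/78512) - 55771/28858)) = 6/(-4 + (-40959/78512 - 55771/28858)) = 6/(-4 - 2780343787/1132849648) = 6/(-7311742379/1132849648) = 6*(-1132849648/7311742379) = -6797097888/7311742379 ≈ -0.92961)
sqrt(a + 270756) = sqrt(-6797097888/7311742379 + 270756) = sqrt(1979691322470636/7311742379) = 2*sqrt(3618748234961776056070761)/7311742379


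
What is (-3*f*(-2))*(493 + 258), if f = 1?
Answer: 4506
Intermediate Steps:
(-3*f*(-2))*(493 + 258) = (-3*1*(-2))*(493 + 258) = -3*(-2)*751 = 6*751 = 4506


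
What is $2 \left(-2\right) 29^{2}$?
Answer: $-3364$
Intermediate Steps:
$2 \left(-2\right) 29^{2} = \left(-4\right) 841 = -3364$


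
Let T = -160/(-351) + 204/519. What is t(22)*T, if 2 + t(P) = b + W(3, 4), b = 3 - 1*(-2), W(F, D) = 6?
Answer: 51548/6747 ≈ 7.6401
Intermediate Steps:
b = 5 (b = 3 + 2 = 5)
T = 51548/60723 (T = -160*(-1/351) + 204*(1/519) = 160/351 + 68/173 = 51548/60723 ≈ 0.84890)
t(P) = 9 (t(P) = -2 + (5 + 6) = -2 + 11 = 9)
t(22)*T = 9*(51548/60723) = 51548/6747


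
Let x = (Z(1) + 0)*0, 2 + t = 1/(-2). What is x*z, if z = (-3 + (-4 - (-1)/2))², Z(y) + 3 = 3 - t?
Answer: 0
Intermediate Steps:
t = -5/2 (t = -2 + 1/(-2) = -2 + 1*(-½) = -2 - ½ = -5/2 ≈ -2.5000)
Z(y) = 5/2 (Z(y) = -3 + (3 - 1*(-5/2)) = -3 + (3 + 5/2) = -3 + 11/2 = 5/2)
x = 0 (x = (5/2 + 0)*0 = (5/2)*0 = 0)
z = 169/4 (z = (-3 + (-4 - (-1)/2))² = (-3 + (-4 - 1*(-½)))² = (-3 + (-4 + ½))² = (-3 - 7/2)² = (-13/2)² = 169/4 ≈ 42.250)
x*z = 0*(169/4) = 0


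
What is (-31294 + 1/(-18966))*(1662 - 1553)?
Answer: -593522005/174 ≈ -3.4110e+6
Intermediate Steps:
(-31294 + 1/(-18966))*(1662 - 1553) = (-31294 - 1/18966)*109 = -593522005/18966*109 = -593522005/174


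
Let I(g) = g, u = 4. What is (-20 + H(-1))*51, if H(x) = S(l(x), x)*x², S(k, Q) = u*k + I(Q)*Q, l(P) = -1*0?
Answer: -969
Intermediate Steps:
l(P) = 0
S(k, Q) = Q² + 4*k (S(k, Q) = 4*k + Q*Q = 4*k + Q² = Q² + 4*k)
H(x) = x⁴ (H(x) = (x² + 4*0)*x² = (x² + 0)*x² = x²*x² = x⁴)
(-20 + H(-1))*51 = (-20 + (-1)⁴)*51 = (-20 + 1)*51 = -19*51 = -969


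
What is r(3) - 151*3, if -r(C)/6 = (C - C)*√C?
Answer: -453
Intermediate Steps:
r(C) = 0 (r(C) = -6*(C - C)*√C = -0*√C = -6*0 = 0)
r(3) - 151*3 = 0 - 151*3 = 0 - 453 = -453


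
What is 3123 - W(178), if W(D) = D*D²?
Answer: -5636629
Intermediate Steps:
W(D) = D³
3123 - W(178) = 3123 - 1*178³ = 3123 - 1*5639752 = 3123 - 5639752 = -5636629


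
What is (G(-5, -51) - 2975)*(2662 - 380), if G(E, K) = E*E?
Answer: -6731900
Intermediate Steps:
G(E, K) = E**2
(G(-5, -51) - 2975)*(2662 - 380) = ((-5)**2 - 2975)*(2662 - 380) = (25 - 2975)*2282 = -2950*2282 = -6731900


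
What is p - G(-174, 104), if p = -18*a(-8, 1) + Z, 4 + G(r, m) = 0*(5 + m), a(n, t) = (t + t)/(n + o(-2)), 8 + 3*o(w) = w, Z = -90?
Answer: -1408/17 ≈ -82.823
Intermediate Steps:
o(w) = -8/3 + w/3
a(n, t) = 2*t/(-10/3 + n) (a(n, t) = (t + t)/(n + (-8/3 + (1/3)*(-2))) = (2*t)/(n + (-8/3 - 2/3)) = (2*t)/(n - 10/3) = (2*t)/(-10/3 + n) = 2*t/(-10/3 + n))
G(r, m) = -4 (G(r, m) = -4 + 0*(5 + m) = -4 + 0 = -4)
p = -1476/17 (p = -108/(-10 + 3*(-8)) - 90 = -108/(-10 - 24) - 90 = -108/(-34) - 90 = -108*(-1)/34 - 90 = -18*(-3/17) - 90 = 54/17 - 90 = -1476/17 ≈ -86.823)
p - G(-174, 104) = -1476/17 - 1*(-4) = -1476/17 + 4 = -1408/17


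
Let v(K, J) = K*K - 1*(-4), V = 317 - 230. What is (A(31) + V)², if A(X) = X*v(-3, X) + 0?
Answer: 240100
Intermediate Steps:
V = 87
v(K, J) = 4 + K² (v(K, J) = K² + 4 = 4 + K²)
A(X) = 13*X (A(X) = X*(4 + (-3)²) + 0 = X*(4 + 9) + 0 = X*13 + 0 = 13*X + 0 = 13*X)
(A(31) + V)² = (13*31 + 87)² = (403 + 87)² = 490² = 240100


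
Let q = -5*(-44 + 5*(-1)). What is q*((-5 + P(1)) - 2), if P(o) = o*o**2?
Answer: -1470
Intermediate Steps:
P(o) = o**3
q = 245 (q = -5*(-44 - 5) = -5*(-49) = 245)
q*((-5 + P(1)) - 2) = 245*((-5 + 1**3) - 2) = 245*((-5 + 1) - 2) = 245*(-4 - 2) = 245*(-6) = -1470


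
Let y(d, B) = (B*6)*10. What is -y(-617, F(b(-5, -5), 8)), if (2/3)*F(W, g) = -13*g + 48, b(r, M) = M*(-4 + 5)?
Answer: 5040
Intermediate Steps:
b(r, M) = M (b(r, M) = M*1 = M)
F(W, g) = 72 - 39*g/2 (F(W, g) = 3*(-13*g + 48)/2 = 3*(48 - 13*g)/2 = 72 - 39*g/2)
y(d, B) = 60*B (y(d, B) = (6*B)*10 = 60*B)
-y(-617, F(b(-5, -5), 8)) = -60*(72 - 39/2*8) = -60*(72 - 156) = -60*(-84) = -1*(-5040) = 5040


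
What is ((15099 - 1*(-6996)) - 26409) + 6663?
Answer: 2349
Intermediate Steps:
((15099 - 1*(-6996)) - 26409) + 6663 = ((15099 + 6996) - 26409) + 6663 = (22095 - 26409) + 6663 = -4314 + 6663 = 2349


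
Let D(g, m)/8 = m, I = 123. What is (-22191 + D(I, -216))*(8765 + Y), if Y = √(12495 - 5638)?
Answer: -209650035 - 23919*√6857 ≈ -2.1163e+8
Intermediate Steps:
D(g, m) = 8*m
Y = √6857 ≈ 82.807
(-22191 + D(I, -216))*(8765 + Y) = (-22191 + 8*(-216))*(8765 + √6857) = (-22191 - 1728)*(8765 + √6857) = -23919*(8765 + √6857) = -209650035 - 23919*√6857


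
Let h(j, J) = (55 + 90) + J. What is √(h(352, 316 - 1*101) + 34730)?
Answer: 11*√290 ≈ 187.32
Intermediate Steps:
h(j, J) = 145 + J
√(h(352, 316 - 1*101) + 34730) = √((145 + (316 - 1*101)) + 34730) = √((145 + (316 - 101)) + 34730) = √((145 + 215) + 34730) = √(360 + 34730) = √35090 = 11*√290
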